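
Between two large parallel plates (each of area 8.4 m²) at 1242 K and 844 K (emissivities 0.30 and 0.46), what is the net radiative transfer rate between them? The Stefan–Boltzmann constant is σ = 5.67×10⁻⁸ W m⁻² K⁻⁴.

For two large parallel gray plates, q = σ(T₁⁴ − T₂⁴) / (1/ε₁ + 1/ε₂ − 1).
1/ε₁ + 1/ε₂ − 1 = 1/0.30 + 1/0.46 − 1 = 4.507.
T₁⁴ − T₂⁴ = 2.38×10^12 − 5.07×10^11 = 1.87×10^12 K⁴.
q = 5.67×10⁻⁸ × 1.87×10^12 / 4.507 = 23600 W/m².
Q = q·A = 23600 × 8.4 = 1.98×10^5 W.

Q ≈ 1.98×10^5 W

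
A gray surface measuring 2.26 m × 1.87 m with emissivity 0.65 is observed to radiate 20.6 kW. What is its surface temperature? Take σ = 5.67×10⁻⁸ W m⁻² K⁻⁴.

T ≈ 603 K

A = 2.26 × 1.87 = 4.23 m².
From P = εσAT⁴, T = (P / εσA)^(1/4) = (20600 / (0.65 × 5.67×10⁻⁸ × 4.23))^(1/4).
T = (1.32×10^11)^(1/4) = 603 K.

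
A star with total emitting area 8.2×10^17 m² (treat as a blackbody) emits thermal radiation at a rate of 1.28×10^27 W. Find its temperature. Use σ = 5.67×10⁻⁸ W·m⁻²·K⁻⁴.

From P = σAT⁴, T = (P / σA)^(1/4) = (1.28×10^27 / (5.67×10⁻⁸ × 8.20×10^17))^(1/4).
T = (2.75×10^16)^(1/4) = 12900 K.

T ≈ 12900 K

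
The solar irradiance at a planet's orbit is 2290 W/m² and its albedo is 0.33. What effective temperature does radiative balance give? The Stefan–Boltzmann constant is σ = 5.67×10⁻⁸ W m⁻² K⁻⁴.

T ≈ 287 K

Power absorbed = (1−a)S·πR²; power emitted = 4πR²σT⁴. Equating and cancelling πR²:
T = ((1−a)S / 4σ)^(1/4) = (1530 / (4 × 5.67×10⁻⁸))^(1/4) = (6.76×10^9)^(1/4).
T = 287 K.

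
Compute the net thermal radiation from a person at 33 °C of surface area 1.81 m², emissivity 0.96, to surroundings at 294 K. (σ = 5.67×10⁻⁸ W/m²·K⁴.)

Convert: 33 °C = 306 K.
Q = εσA(T⁴ − T_s⁴). T⁴ − T_s⁴ = (306)⁴ − (294)⁴ = 8.77×10^9 − 7.47×10^9 = 1.30×10^9 K⁴.
Q = 0.96 × 5.67×10⁻⁸ × 1.81 × 1.30×10^9 = 128 W.

Q ≈ 128 W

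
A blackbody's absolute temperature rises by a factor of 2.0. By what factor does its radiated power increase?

P ∝ T⁴, so the power scales as (2.0)⁴ = 16.0.

factor ≈ 16.0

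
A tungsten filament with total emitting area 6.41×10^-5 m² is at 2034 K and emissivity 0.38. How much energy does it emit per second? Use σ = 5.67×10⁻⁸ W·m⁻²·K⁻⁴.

P = εσAT⁴ = 0.38 × 5.67×10⁻⁸ × 6.41×10^-5 × (2034)⁴ = 0.38 × 5.67×10⁻⁸ × 6.41×10^-5 × 1.71×10^13.
P = 23.6 W.

P ≈ 23.6 W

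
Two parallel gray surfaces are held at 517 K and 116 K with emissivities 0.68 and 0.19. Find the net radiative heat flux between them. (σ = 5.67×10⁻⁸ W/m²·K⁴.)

q ≈ 705 W/m²

For two large parallel gray plates, q = σ(T₁⁴ − T₂⁴) / (1/ε₁ + 1/ε₂ − 1).
1/ε₁ + 1/ε₂ − 1 = 1/0.68 + 1/0.19 − 1 = 5.734.
T₁⁴ − T₂⁴ = 7.14×10^10 − 1.81×10^8 = 7.13×10^10 K⁴.
q = 5.67×10⁻⁸ × 7.13×10^10 / 5.734 = 705 W/m².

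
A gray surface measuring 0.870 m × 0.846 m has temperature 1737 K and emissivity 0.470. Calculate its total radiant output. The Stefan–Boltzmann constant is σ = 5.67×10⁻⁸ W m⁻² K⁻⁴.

P ≈ 1.79×10^5 W

A = 0.870 × 0.846 = 0.736 m².
P = εσAT⁴ = 0.470 × 5.67×10⁻⁸ × 0.736 × (1737)⁴ = 0.470 × 5.67×10⁻⁸ × 0.736 × 9.10×10^12.
P = 1.79×10^5 W.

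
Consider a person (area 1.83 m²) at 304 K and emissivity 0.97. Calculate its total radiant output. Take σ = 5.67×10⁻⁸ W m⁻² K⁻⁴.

P = εσAT⁴ = 0.97 × 5.67×10⁻⁸ × 1.83 × (304)⁴ = 0.97 × 5.67×10⁻⁸ × 1.83 × 8.54×10^9.
P = 860 W.

P ≈ 860 W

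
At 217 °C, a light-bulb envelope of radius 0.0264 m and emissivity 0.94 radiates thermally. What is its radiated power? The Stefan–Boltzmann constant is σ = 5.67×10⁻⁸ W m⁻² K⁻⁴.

P ≈ 26.9 W

A = 4πr² = 4π × (0.0264)² = 8.76×10^-3 m².
217 °C = 490 K.
Stefan–Boltzmann: P = εσAT⁴ = 0.94 × 5.67×10⁻⁸ × 8.76×10^-3 × (490)⁴ = 0.94 × 5.67×10⁻⁸ × 8.76×10^-3 × 5.76×10^10.
P = 26.9 W.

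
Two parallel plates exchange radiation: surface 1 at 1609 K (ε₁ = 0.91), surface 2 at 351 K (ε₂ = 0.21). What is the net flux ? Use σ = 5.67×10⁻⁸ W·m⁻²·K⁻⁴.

For two large parallel gray plates, q = σ(T₁⁴ − T₂⁴) / (1/ε₁ + 1/ε₂ − 1).
1/ε₁ + 1/ε₂ − 1 = 1/0.91 + 1/0.21 − 1 = 4.861.
T₁⁴ − T₂⁴ = 6.70×10^12 − 1.52×10^10 = 6.69×10^12 K⁴.
q = 5.67×10⁻⁸ × 6.69×10^12 / 4.861 = 78000 W/m².

q ≈ 78000 W/m²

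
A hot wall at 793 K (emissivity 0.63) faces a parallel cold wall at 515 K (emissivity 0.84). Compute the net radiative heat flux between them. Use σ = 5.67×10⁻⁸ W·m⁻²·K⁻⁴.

q ≈ 10400 W/m²

For two large parallel gray plates, q = σ(T₁⁴ − T₂⁴) / (1/ε₁ + 1/ε₂ − 1).
1/ε₁ + 1/ε₂ − 1 = 1/0.63 + 1/0.84 − 1 = 1.778.
T₁⁴ − T₂⁴ = 3.95×10^11 − 7.03×10^10 = 3.25×10^11 K⁴.
q = 5.67×10⁻⁸ × 3.25×10^11 / 1.778 = 10400 W/m².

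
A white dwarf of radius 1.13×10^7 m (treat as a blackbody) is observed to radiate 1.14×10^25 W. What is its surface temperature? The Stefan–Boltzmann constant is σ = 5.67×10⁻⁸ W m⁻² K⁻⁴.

T ≈ 18800 K

A = 4πr² = 4π × (1.13×10^7)² = 1.60×10^15 m².
From P = σAT⁴, T = (P / σA)^(1/4) = (1.14×10^25 / (5.67×10⁻⁸ × 1.60×10^15))^(1/4).
T = (1.25×10^17)^(1/4) = 18800 K.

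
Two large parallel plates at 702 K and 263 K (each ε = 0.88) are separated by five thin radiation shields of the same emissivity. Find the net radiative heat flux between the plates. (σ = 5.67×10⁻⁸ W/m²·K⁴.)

Each of the 6 gaps contributes resistance (2/ε − 1) = 2/0.88 − 1 = 1.273; total = 7.636.
q = σ(T₁⁴ − T₂⁴) / 7.636 = 5.67×10⁻⁸ × 2.38×10^11 / 7.636 = 1770 W/m².

q ≈ 1770 W/m²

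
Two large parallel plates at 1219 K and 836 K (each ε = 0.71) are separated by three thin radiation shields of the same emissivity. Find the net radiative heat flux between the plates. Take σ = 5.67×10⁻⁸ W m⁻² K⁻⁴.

Each of the 4 gaps contributes resistance (2/ε − 1) = 2/0.71 − 1 = 1.817; total = 7.268.
q = σ(T₁⁴ − T₂⁴) / 7.268 = 5.67×10⁻⁸ × 1.72×10^12 / 7.268 = 13400 W/m².

q ≈ 13400 W/m²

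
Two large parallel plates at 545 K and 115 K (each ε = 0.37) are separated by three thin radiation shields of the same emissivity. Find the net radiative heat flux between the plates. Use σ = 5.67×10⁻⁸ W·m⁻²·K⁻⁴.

q ≈ 283 W/m²

Each of the 4 gaps contributes resistance (2/ε − 1) = 2/0.37 − 1 = 4.405; total = 17.62.
q = σ(T₁⁴ − T₂⁴) / 17.62 = 5.67×10⁻⁸ × 8.80×10^10 / 17.62 = 283 W/m².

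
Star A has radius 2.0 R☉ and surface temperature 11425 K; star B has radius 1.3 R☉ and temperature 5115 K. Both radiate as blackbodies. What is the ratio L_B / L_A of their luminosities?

L = 4πR²σT⁴ ∝ R²T⁴, so L_B/L_A = (1.3/2.0)² × (5115/11425)⁴ = 0.423 × 0.0402 = 0.0170.

L_B/L_A ≈ 0.0170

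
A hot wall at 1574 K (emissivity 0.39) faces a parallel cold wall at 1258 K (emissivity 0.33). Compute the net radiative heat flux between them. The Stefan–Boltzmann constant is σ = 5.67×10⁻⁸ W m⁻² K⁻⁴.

q ≈ 44800 W/m²

For two large parallel gray plates, q = σ(T₁⁴ − T₂⁴) / (1/ε₁ + 1/ε₂ − 1).
1/ε₁ + 1/ε₂ − 1 = 1/0.39 + 1/0.33 − 1 = 4.594.
T₁⁴ − T₂⁴ = 6.14×10^12 − 2.50×10^12 = 3.63×10^12 K⁴.
q = 5.67×10⁻⁸ × 3.63×10^12 / 4.594 = 44800 W/m².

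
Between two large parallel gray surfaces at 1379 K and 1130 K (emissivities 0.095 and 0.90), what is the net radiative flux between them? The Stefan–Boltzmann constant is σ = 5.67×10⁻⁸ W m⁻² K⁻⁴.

For two large parallel gray plates, q = σ(T₁⁴ − T₂⁴) / (1/ε₁ + 1/ε₂ − 1).
1/ε₁ + 1/ε₂ − 1 = 1/0.095 + 1/0.90 − 1 = 10.64.
T₁⁴ − T₂⁴ = 3.62×10^12 − 1.63×10^12 = 1.99×10^12 K⁴.
q = 5.67×10⁻⁸ × 1.99×10^12 / 10.64 = 10600 W/m².

q ≈ 10600 W/m²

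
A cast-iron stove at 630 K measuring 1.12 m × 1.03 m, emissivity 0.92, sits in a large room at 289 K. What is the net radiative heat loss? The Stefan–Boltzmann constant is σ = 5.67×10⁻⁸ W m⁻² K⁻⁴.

A = 1.12 × 1.03 = 1.15 m².
Q = εσA(T⁴ − T_s⁴). T⁴ − T_s⁴ = (630)⁴ − (289)⁴ = 1.58×10^11 − 6.98×10^9 = 1.51×10^11 K⁴.
Q = 0.92 × 5.67×10⁻⁸ × 1.15 × 1.51×10^11 = 9060 W.

Q ≈ 9060 W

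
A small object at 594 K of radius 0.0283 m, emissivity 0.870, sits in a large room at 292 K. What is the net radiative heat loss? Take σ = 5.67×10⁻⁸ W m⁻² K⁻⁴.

Q ≈ 58.2 W

A = 4πr² = 4π × (0.0283)² = 0.0101 m².
Q = εσA(T⁴ − T_s⁴). T⁴ − T_s⁴ = (594)⁴ − (292)⁴ = 1.24×10^11 − 7.27×10^9 = 1.17×10^11 K⁴.
Q = 0.870 × 5.67×10⁻⁸ × 0.0101 × 1.17×10^11 = 58.2 W.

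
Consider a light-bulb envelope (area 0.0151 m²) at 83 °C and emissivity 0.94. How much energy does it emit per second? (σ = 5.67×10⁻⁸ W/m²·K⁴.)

83 °C = 356 K.
P = εσAT⁴ = 0.94 × 5.67×10⁻⁸ × 0.0151 × (356)⁴ = 0.94 × 5.67×10⁻⁸ × 0.0151 × 1.61×10^10.
P = 12.9 W.

P ≈ 12.9 W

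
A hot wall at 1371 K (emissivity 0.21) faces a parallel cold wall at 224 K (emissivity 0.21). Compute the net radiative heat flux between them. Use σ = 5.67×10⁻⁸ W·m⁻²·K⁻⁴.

For two large parallel gray plates, q = σ(T₁⁴ − T₂⁴) / (1/ε₁ + 1/ε₂ − 1).
1/ε₁ + 1/ε₂ − 1 = 1/0.21 + 1/0.21 − 1 = 8.524.
T₁⁴ − T₂⁴ = 3.53×10^12 − 2.52×10^9 = 3.53×10^12 K⁴.
q = 5.67×10⁻⁸ × 3.53×10^12 / 8.524 = 23500 W/m².

q ≈ 23500 W/m²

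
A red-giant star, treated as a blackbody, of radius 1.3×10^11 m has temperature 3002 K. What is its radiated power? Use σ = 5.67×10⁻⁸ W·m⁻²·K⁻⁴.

P ≈ 9.78×10^29 W

A = 4πr² = 4π × (1.3×10^11)² = 2.12×10^23 m².
P = σAT⁴ = 5.67×10⁻⁸ × 2.12×10^23 × (3002)⁴ = 5.67×10⁻⁸ × 2.12×10^23 × 8.12×10^13.
P = 9.78×10^29 W.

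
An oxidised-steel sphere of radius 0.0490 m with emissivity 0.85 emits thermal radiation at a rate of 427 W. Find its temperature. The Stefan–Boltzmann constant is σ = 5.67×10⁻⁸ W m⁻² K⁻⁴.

A = 4πr² = 4π × (0.0490)² = 0.0302 m².
From P = εσAT⁴, T = (P / εσA)^(1/4) = (427 / (0.85 × 5.67×10⁻⁸ × 0.0302))^(1/4).
T = (2.94×10^11)^(1/4) = 736 K.

T ≈ 736 K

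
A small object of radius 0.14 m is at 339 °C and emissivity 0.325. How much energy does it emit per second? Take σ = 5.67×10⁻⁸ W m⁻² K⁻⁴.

P ≈ 637 W

A = 4πr² = 4π × (0.14)² = 0.246 m².
339 °C = 612 K.
Stefan–Boltzmann: P = εσAT⁴ = 0.325 × 5.67×10⁻⁸ × 0.246 × (612)⁴ = 0.325 × 5.67×10⁻⁸ × 0.246 × 1.40×10^11.
P = 637 W.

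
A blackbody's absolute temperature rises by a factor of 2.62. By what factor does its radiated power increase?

factor ≈ 47.1

P ∝ T⁴, so the power scales as (2.62)⁴ = 47.1.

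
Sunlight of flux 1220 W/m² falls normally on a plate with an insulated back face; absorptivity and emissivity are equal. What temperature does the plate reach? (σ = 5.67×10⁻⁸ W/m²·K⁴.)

Absorbed flux αS = emitted flux εσT⁴ (one radiating face); with α = ε, T = (S/σ)^(1/4).
T = (1220 / 5.67×10⁻⁸)^(1/4) = (2.15×10^10)^(1/4).
T = 383 K.

T ≈ 383 K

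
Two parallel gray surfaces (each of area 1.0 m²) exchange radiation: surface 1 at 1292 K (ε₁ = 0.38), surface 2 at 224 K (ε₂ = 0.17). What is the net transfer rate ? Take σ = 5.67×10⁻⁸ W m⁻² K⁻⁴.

Q ≈ 21000 W

For two large parallel gray plates, q = σ(T₁⁴ − T₂⁴) / (1/ε₁ + 1/ε₂ − 1).
1/ε₁ + 1/ε₂ − 1 = 1/0.38 + 1/0.17 − 1 = 7.514.
T₁⁴ − T₂⁴ = 2.79×10^12 − 2.52×10^9 = 2.78×10^12 K⁴.
q = 5.67×10⁻⁸ × 2.78×10^12 / 7.514 = 21000 W/m².
Q = q·A = 21000 × 1.0 = 21000 W.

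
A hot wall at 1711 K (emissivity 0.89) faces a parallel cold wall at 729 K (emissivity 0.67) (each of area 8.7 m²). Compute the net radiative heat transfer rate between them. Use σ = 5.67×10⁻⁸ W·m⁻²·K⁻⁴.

For two large parallel gray plates, q = σ(T₁⁴ − T₂⁴) / (1/ε₁ + 1/ε₂ − 1).
1/ε₁ + 1/ε₂ − 1 = 1/0.89 + 1/0.67 − 1 = 1.616.
T₁⁴ − T₂⁴ = 8.57×10^12 − 2.82×10^11 = 8.29×10^12 K⁴.
q = 5.67×10⁻⁸ × 8.29×10^12 / 1.616 = 2.91×10^5 W/m².
Q = q·A = 2.91×10^5 × 8.7 = 2.53×10^6 W.

Q ≈ 2.53×10^6 W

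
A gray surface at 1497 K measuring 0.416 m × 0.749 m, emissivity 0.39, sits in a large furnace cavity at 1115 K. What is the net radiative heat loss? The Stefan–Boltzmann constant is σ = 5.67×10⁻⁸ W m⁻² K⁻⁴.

A = 0.416 × 0.749 = 0.312 m².
Q = εσA(T⁴ − T_s⁴). T⁴ − T_s⁴ = (1497)⁴ − (1115)⁴ = 5.02×10^12 − 1.55×10^12 = 3.48×10^12 K⁴.
Q = 0.39 × 5.67×10⁻⁸ × 0.312 × 3.48×10^12 = 24000 W.

Q ≈ 24000 W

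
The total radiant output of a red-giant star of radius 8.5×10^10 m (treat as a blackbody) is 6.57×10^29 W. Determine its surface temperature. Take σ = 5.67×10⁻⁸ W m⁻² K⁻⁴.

T ≈ 3360 K

A = 4πr² = 4π × (8.5×10^10)² = 9.08×10^22 m².
From P = σAT⁴, T = (P / σA)^(1/4) = (6.57×10^29 / (5.67×10⁻⁸ × 9.08×10^22))^(1/4).
T = (1.28×10^14)^(1/4) = 3360 K.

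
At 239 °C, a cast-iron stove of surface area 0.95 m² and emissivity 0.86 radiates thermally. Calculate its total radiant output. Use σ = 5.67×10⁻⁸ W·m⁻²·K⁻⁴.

239 °C = 512 K.
Stefan–Boltzmann: P = εσAT⁴ = 0.86 × 5.67×10⁻⁸ × 0.950 × (512)⁴ = 0.86 × 5.67×10⁻⁸ × 0.950 × 6.87×10^10.
P = 3180 W.

P ≈ 3180 W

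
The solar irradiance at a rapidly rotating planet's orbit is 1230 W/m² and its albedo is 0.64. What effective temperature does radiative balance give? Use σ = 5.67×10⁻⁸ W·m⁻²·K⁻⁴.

T ≈ 210 K

Power absorbed = (1−a)S·πR²; power emitted = 4πR²σT⁴. Equating and cancelling πR²:
T = ((1−a)S / 4σ)^(1/4) = (443 / (4 × 5.67×10⁻⁸))^(1/4) = (1.95×10^9)^(1/4).
T = 210 K.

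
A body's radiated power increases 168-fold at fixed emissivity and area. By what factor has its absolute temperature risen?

P ∝ T⁴ ⇒ T ∝ P^(1/4), so T scales by (168)^(1/4) = 3.60.

factor ≈ 3.60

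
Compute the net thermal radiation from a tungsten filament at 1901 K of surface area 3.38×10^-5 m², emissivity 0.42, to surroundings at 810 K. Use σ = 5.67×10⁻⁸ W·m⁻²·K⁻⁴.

Q = εσA(T⁴ − T_s⁴). T⁴ − T_s⁴ = (1901)⁴ − (810)⁴ = 1.31×10^13 − 4.30×10^11 = 1.26×10^13 K⁴.
Q = 0.42 × 5.67×10⁻⁸ × 3.38×10^-5 × 1.26×10^13 = 10.2 W.

Q ≈ 10.2 W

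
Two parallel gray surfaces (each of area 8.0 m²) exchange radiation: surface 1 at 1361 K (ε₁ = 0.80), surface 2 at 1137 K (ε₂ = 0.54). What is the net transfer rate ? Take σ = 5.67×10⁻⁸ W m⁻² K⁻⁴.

For two large parallel gray plates, q = σ(T₁⁴ − T₂⁴) / (1/ε₁ + 1/ε₂ − 1).
1/ε₁ + 1/ε₂ − 1 = 1/0.80 + 1/0.54 − 1 = 2.102.
T₁⁴ − T₂⁴ = 3.43×10^12 − 1.67×10^12 = 1.76×10^12 K⁴.
q = 5.67×10⁻⁸ × 1.76×10^12 / 2.102 = 47500 W/m².
Q = q·A = 47500 × 8.0 = 3.80×10^5 W.

Q ≈ 3.80×10^5 W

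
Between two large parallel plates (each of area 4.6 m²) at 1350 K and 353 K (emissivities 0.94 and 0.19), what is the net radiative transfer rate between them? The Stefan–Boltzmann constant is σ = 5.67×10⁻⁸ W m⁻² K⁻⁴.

Q ≈ 1.62×10^5 W

For two large parallel gray plates, q = σ(T₁⁴ − T₂⁴) / (1/ε₁ + 1/ε₂ − 1).
1/ε₁ + 1/ε₂ − 1 = 1/0.94 + 1/0.19 − 1 = 5.327.
T₁⁴ − T₂⁴ = 3.32×10^12 − 1.55×10^10 = 3.31×10^12 K⁴.
q = 5.67×10⁻⁸ × 3.31×10^12 / 5.327 = 35200 W/m².
Q = q·A = 35200 × 4.6 = 1.62×10^5 W.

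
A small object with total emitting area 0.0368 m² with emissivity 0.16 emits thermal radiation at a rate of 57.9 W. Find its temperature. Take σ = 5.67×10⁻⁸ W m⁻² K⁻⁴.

T ≈ 645 K

From P = εσAT⁴, T = (P / εσA)^(1/4) = (57.9 / (0.16 × 5.67×10⁻⁸ × 0.0368))^(1/4).
T = (1.73×10^11)^(1/4) = 645 K.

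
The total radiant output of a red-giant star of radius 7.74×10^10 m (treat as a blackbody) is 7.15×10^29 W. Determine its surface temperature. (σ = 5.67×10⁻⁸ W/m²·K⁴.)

A = 4πr² = 4π × (7.74×10^10)² = 7.53×10^22 m².
From P = σAT⁴, T = (P / σA)^(1/4) = (7.15×10^29 / (5.67×10⁻⁸ × 7.53×10^22))^(1/4).
T = (1.68×10^14)^(1/4) = 3600 K.

T ≈ 3600 K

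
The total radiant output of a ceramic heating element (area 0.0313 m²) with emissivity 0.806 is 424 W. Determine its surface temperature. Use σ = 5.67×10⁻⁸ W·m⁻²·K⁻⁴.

T ≈ 738 K

From P = εσAT⁴, T = (P / εσA)^(1/4) = (424 / (0.806 × 5.67×10⁻⁸ × 0.0313))^(1/4).
T = (2.96×10^11)^(1/4) = 738 K.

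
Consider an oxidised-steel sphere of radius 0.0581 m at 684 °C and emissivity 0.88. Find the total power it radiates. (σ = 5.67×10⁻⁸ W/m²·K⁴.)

A = 4πr² = 4π × (0.0581)² = 0.0424 m².
684 °C = 957 K.
Stefan–Boltzmann: P = εσAT⁴ = 0.88 × 5.67×10⁻⁸ × 0.0424 × (957)⁴ = 0.88 × 5.67×10⁻⁸ × 0.0424 × 8.39×10^11.
P = 1780 W.

P ≈ 1780 W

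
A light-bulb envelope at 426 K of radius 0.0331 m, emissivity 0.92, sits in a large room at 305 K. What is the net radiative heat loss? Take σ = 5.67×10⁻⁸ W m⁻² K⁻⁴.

Q ≈ 17.4 W

A = 4πr² = 4π × (0.0331)² = 0.0138 m².
Q = εσA(T⁴ − T_s⁴). T⁴ − T_s⁴ = (426)⁴ − (305)⁴ = 3.29×10^10 − 8.65×10^9 = 2.43×10^10 K⁴.
Q = 0.92 × 5.67×10⁻⁸ × 0.0138 × 2.43×10^10 = 17.4 W.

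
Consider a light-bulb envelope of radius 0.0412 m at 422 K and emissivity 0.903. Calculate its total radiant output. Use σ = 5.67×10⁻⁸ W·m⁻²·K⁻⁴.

A = 4πr² = 4π × (0.0412)² = 0.0213 m².
P = εσAT⁴ = 0.903 × 5.67×10⁻⁸ × 0.0213 × (422)⁴ = 0.903 × 5.67×10⁻⁸ × 0.0213 × 3.17×10^10.
P = 34.6 W.

P ≈ 34.6 W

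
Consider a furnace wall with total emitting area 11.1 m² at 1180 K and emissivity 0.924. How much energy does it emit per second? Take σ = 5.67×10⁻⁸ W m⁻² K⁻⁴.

P ≈ 1.13×10^6 W

P = εσAT⁴ = 0.924 × 5.67×10⁻⁸ × 11.1 × (1180)⁴ = 0.924 × 5.67×10⁻⁸ × 11.1 × 1.94×10^12.
P = 1.13×10^6 W.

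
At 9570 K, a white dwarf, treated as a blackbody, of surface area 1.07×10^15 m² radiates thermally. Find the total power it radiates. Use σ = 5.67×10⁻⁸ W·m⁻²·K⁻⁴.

P ≈ 5.09×10^23 W

P = σAT⁴ = 5.67×10⁻⁸ × 1.07×10^15 × (9570)⁴ = 5.67×10⁻⁸ × 1.07×10^15 × 8.39×10^15.
P = 5.09×10^23 W.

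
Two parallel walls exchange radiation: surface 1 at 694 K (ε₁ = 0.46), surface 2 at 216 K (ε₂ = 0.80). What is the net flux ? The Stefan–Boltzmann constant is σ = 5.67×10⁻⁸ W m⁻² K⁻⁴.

For two large parallel gray plates, q = σ(T₁⁴ − T₂⁴) / (1/ε₁ + 1/ε₂ − 1).
1/ε₁ + 1/ε₂ − 1 = 1/0.46 + 1/0.80 − 1 = 2.424.
T₁⁴ − T₂⁴ = 2.32×10^11 − 2.18×10^9 = 2.30×10^11 K⁴.
q = 5.67×10⁻⁸ × 2.30×10^11 / 2.424 = 5380 W/m².

q ≈ 5380 W/m²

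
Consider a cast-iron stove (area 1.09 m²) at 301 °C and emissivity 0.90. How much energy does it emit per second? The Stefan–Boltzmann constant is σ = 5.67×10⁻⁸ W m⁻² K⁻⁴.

301 °C = 574 K.
Stefan–Boltzmann: P = εσAT⁴ = 0.90 × 5.67×10⁻⁸ × 1.09 × (574)⁴ = 0.90 × 5.67×10⁻⁸ × 1.09 × 1.09×10^11.
P = 6040 W.

P ≈ 6040 W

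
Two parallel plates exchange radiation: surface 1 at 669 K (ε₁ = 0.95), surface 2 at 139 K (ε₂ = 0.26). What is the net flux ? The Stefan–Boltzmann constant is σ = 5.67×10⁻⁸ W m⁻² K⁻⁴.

For two large parallel gray plates, q = σ(T₁⁴ − T₂⁴) / (1/ε₁ + 1/ε₂ − 1).
1/ε₁ + 1/ε₂ − 1 = 1/0.95 + 1/0.26 − 1 = 3.899.
T₁⁴ − T₂⁴ = 2.00×10^11 − 3.73×10^8 = 2.00×10^11 K⁴.
q = 5.67×10⁻⁸ × 2.00×10^11 / 3.899 = 2910 W/m².

q ≈ 2910 W/m²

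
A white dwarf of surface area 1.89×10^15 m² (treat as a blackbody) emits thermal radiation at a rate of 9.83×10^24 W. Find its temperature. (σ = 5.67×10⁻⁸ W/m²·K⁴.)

T ≈ 17400 K

From P = σAT⁴, T = (P / σA)^(1/4) = (9.83×10^24 / (5.67×10⁻⁸ × 1.89×10^15))^(1/4).
T = (9.17×10^16)^(1/4) = 17400 K.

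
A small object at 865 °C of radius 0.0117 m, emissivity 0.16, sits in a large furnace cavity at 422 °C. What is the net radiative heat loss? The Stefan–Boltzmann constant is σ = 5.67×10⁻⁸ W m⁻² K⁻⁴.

Q ≈ 22.5 W

A = 4πr² = 4π × (0.0117)² = 1.72×10^-3 m².
Convert: 865 °C = 1138 K; 422 °C = 695 K.
Q = εσA(T⁴ − T_s⁴). T⁴ − T_s⁴ = (1138)⁴ − (695)⁴ = 1.68×10^12 − 2.33×10^11 = 1.44×10^12 K⁴.
Q = 0.16 × 5.67×10⁻⁸ × 1.72×10^-3 × 1.44×10^12 = 22.5 W.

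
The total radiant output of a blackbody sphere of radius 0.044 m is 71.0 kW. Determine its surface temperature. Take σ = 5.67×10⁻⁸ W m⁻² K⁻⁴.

T ≈ 2680 K

A = 4πr² = 4π × (0.044)² = 0.0243 m².
From P = σAT⁴, T = (P / σA)^(1/4) = (71000 / (5.67×10⁻⁸ × 0.0243))^(1/4).
T = (5.15×10^13)^(1/4) = 2680 K.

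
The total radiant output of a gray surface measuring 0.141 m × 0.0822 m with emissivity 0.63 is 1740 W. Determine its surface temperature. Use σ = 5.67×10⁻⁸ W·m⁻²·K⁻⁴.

T ≈ 1430 K

A = 0.141 × 0.0822 = 0.0116 m².
From P = εσAT⁴, T = (P / εσA)^(1/4) = (1740 / (0.63 × 5.67×10⁻⁸ × 0.0116))^(1/4).
T = (4.20×10^12)^(1/4) = 1430 K.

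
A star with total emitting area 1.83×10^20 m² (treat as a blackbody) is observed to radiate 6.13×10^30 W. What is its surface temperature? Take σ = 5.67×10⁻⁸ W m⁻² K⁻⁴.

From P = σAT⁴, T = (P / σA)^(1/4) = (6.13×10^30 / (5.67×10⁻⁸ × 1.83×10^20))^(1/4).
T = (5.91×10^17)^(1/4) = 27700 K.

T ≈ 27700 K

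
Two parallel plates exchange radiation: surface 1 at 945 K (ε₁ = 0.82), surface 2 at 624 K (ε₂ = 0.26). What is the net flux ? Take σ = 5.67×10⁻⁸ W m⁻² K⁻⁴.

q ≈ 9010 W/m²

For two large parallel gray plates, q = σ(T₁⁴ − T₂⁴) / (1/ε₁ + 1/ε₂ − 1).
1/ε₁ + 1/ε₂ − 1 = 1/0.82 + 1/0.26 − 1 = 4.066.
T₁⁴ − T₂⁴ = 7.97×10^11 − 1.52×10^11 = 6.46×10^11 K⁴.
q = 5.67×10⁻⁸ × 6.46×10^11 / 4.066 = 9010 W/m².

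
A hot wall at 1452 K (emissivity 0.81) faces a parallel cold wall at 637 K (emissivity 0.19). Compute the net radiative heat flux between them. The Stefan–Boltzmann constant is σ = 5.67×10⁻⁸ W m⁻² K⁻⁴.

For two large parallel gray plates, q = σ(T₁⁴ − T₂⁴) / (1/ε₁ + 1/ε₂ − 1).
1/ε₁ + 1/ε₂ − 1 = 1/0.81 + 1/0.19 − 1 = 5.498.
T₁⁴ − T₂⁴ = 4.44×10^12 − 1.65×10^11 = 4.28×10^12 K⁴.
q = 5.67×10⁻⁸ × 4.28×10^12 / 5.498 = 44100 W/m².

q ≈ 44100 W/m²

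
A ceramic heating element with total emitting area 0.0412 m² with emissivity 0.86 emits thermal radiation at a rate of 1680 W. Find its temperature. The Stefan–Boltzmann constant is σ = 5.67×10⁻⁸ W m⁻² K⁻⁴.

T ≈ 956 K

From P = εσAT⁴, T = (P / εσA)^(1/4) = (1680 / (0.86 × 5.67×10⁻⁸ × 0.0412))^(1/4).
T = (8.36×10^11)^(1/4) = 956 K.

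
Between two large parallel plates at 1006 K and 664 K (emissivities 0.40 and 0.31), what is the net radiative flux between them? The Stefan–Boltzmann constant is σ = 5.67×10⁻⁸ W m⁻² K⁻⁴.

For two large parallel gray plates, q = σ(T₁⁴ − T₂⁴) / (1/ε₁ + 1/ε₂ − 1).
1/ε₁ + 1/ε₂ − 1 = 1/0.40 + 1/0.31 − 1 = 4.726.
T₁⁴ − T₂⁴ = 1.02×10^12 − 1.94×10^11 = 8.30×10^11 K⁴.
q = 5.67×10⁻⁸ × 8.30×10^11 / 4.726 = 9960 W/m².

q ≈ 9960 W/m²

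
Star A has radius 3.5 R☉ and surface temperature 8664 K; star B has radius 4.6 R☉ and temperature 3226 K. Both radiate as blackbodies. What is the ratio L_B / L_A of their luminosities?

L_B/L_A ≈ 0.0332

L = 4πR²σT⁴ ∝ R²T⁴, so L_B/L_A = (4.6/3.5)² × (3226/8664)⁴ = 1.73 × 0.0192 = 0.0332.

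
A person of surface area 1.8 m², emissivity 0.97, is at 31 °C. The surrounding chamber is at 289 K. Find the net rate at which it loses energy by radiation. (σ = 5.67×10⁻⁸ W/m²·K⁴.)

Q ≈ 155 W

Convert: 31 °C = 304 K.
Q = εσA(T⁴ − T_s⁴). T⁴ − T_s⁴ = (304)⁴ − (289)⁴ = 8.54×10^9 − 6.98×10^9 = 1.56×10^9 K⁴.
Q = 0.97 × 5.67×10⁻⁸ × 1.80 × 1.56×10^9 = 155 W.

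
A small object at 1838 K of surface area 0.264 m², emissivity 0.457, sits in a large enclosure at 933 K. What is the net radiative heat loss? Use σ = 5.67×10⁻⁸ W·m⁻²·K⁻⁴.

Q = εσA(T⁴ − T_s⁴). T⁴ − T_s⁴ = (1838)⁴ − (933)⁴ = 1.14×10^13 − 7.58×10^11 = 1.07×10^13 K⁴.
Q = 0.457 × 5.67×10⁻⁸ × 0.264 × 1.07×10^13 = 72900 W.

Q ≈ 72900 W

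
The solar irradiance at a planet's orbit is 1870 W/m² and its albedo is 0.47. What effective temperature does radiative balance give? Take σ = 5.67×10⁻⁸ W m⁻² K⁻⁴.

T ≈ 257 K

Power absorbed = (1−a)S·πR²; power emitted = 4πR²σT⁴. Equating and cancelling πR²:
T = ((1−a)S / 4σ)^(1/4) = (991 / (4 × 5.67×10⁻⁸))^(1/4) = (4.37×10^9)^(1/4).
T = 257 K.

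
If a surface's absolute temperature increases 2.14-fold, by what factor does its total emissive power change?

P ∝ T⁴, so the power scales as (2.14)⁴ = 21.0.

factor ≈ 21.0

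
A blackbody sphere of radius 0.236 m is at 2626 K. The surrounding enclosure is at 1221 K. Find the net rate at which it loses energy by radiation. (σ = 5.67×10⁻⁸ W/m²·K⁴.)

A = 4πr² = 4π × (0.236)² = 0.700 m².
Q = σA(T⁴ − T_s⁴). T⁴ − T_s⁴ = (2626)⁴ − (1221)⁴ = 4.76×10^13 − 2.22×10^12 = 4.53×10^13 K⁴.
Q = 5.67×10⁻⁸ × 0.700 × 4.53×10^13 = 1.80×10^6 W.

Q ≈ 1.80×10^6 W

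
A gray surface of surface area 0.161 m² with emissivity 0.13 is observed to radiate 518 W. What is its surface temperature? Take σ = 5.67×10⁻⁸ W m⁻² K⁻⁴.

From P = εσAT⁴, T = (P / εσA)^(1/4) = (518 / (0.13 × 5.67×10⁻⁸ × 0.161))^(1/4).
T = (4.36×10^11)^(1/4) = 813 K.

T ≈ 813 K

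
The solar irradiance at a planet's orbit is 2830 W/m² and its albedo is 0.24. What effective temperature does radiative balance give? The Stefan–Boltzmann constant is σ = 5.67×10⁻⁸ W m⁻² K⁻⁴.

T ≈ 312 K

Power absorbed = (1−a)S·πR²; power emitted = 4πR²σT⁴. Equating and cancelling πR²:
T = ((1−a)S / 4σ)^(1/4) = (2150 / (4 × 5.67×10⁻⁸))^(1/4) = (9.48×10^9)^(1/4).
T = 312 K.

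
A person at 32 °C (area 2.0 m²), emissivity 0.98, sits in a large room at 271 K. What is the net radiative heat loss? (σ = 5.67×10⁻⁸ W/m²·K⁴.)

Convert: 32 °C = 305 K.
Q = εσA(T⁴ − T_s⁴). T⁴ − T_s⁴ = (305)⁴ − (271)⁴ = 8.65×10^9 − 5.39×10^9 = 3.26×10^9 K⁴.
Q = 0.98 × 5.67×10⁻⁸ × 2.00 × 3.26×10^9 = 362 W.

Q ≈ 362 W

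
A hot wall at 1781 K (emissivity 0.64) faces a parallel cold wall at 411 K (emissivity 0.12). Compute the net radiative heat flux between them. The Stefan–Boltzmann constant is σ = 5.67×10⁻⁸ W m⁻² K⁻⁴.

For two large parallel gray plates, q = σ(T₁⁴ − T₂⁴) / (1/ε₁ + 1/ε₂ − 1).
1/ε₁ + 1/ε₂ − 1 = 1/0.64 + 1/0.12 − 1 = 8.896.
T₁⁴ − T₂⁴ = 1.01×10^13 − 2.85×10^10 = 1.00×10^13 K⁴.
q = 5.67×10⁻⁸ × 1.00×10^13 / 8.896 = 63900 W/m².

q ≈ 63900 W/m²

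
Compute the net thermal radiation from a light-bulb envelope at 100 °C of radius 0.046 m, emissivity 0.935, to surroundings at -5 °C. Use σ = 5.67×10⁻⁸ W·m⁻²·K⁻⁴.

A = 4πr² = 4π × (0.046)² = 0.0266 m².
Convert: 100 °C = 373 K; -5 °C = 268 K.
Q = εσA(T⁴ − T_s⁴). T⁴ − T_s⁴ = (373)⁴ − (268)⁴ = 1.94×10^10 − 5.16×10^9 = 1.42×10^10 K⁴.
Q = 0.935 × 5.67×10⁻⁸ × 0.0266 × 1.42×10^10 = 20.0 W.

Q ≈ 20.0 W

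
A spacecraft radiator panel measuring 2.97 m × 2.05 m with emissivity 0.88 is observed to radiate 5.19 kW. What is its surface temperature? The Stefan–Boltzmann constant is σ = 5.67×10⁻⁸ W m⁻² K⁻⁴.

T ≈ 362 K

A = 2.97 × 2.05 = 6.09 m².
From P = εσAT⁴, T = (P / εσA)^(1/4) = (5190 / (0.88 × 5.67×10⁻⁸ × 6.09))^(1/4).
T = (1.71×10^10)^(1/4) = 362 K.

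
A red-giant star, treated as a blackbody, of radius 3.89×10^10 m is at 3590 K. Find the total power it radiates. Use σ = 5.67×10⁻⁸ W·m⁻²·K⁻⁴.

P ≈ 1.79×10^29 W

A = 4πr² = 4π × (3.89×10^10)² = 1.90×10^22 m².
P = σAT⁴ = 5.67×10⁻⁸ × 1.90×10^22 × (3590)⁴ = 5.67×10⁻⁸ × 1.90×10^22 × 1.66×10^14.
P = 1.79×10^29 W.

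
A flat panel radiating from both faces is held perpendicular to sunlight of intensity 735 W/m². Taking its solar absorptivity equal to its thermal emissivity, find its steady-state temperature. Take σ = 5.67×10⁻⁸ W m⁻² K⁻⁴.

T ≈ 284 K

Absorbed flux αS = emitted flux 2εσT⁴ per unit area; with α = ε this gives T = (S/2σ)^(1/4).
T = (735 / (2 × 5.67×10⁻⁸))^(1/4) = (6.48×10^9)^(1/4).
T = 284 K.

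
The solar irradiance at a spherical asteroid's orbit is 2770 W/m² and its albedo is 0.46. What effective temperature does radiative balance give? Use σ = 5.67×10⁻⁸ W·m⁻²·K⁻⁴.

Power absorbed = (1−a)S·πR²; power emitted = 4πR²σT⁴. Equating and cancelling πR²:
T = ((1−a)S / 4σ)^(1/4) = (1500 / (4 × 5.67×10⁻⁸))^(1/4) = (6.60×10^9)^(1/4).
T = 285 K.

T ≈ 285 K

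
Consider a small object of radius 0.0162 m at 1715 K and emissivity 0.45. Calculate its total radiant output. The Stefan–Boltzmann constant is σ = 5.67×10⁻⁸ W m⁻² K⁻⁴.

P ≈ 728 W

A = 4πr² = 4π × (0.0162)² = 3.30×10^-3 m².
P = εσAT⁴ = 0.45 × 5.67×10⁻⁸ × 3.30×10^-3 × (1715)⁴ = 0.45 × 5.67×10⁻⁸ × 3.30×10^-3 × 8.65×10^12.
P = 728 W.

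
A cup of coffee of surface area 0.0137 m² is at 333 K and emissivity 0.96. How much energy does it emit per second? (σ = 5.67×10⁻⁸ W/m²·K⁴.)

P = εσAT⁴ = 0.96 × 5.67×10⁻⁸ × 0.0137 × (333)⁴ = 0.96 × 5.67×10⁻⁸ × 0.0137 × 1.23×10^10.
P = 9.17 W.

P ≈ 9.17 W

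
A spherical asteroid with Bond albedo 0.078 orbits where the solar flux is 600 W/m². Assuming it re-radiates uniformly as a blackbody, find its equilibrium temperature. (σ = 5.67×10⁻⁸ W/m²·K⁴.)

T ≈ 222 K

Power absorbed = (1−a)S·πR²; power emitted = 4πR²σT⁴. Equating and cancelling πR²:
T = ((1−a)S / 4σ)^(1/4) = (553 / (4 × 5.67×10⁻⁸))^(1/4) = (2.44×10^9)^(1/4).
T = 222 K.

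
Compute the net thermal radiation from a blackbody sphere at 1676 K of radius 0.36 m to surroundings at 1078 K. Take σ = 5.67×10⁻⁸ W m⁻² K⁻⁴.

A = 4πr² = 4π × (0.36)² = 1.63 m².
Q = σA(T⁴ − T_s⁴). T⁴ − T_s⁴ = (1676)⁴ − (1078)⁴ = 7.89×10^12 − 1.35×10^12 = 6.54×10^12 K⁴.
Q = 5.67×10⁻⁸ × 1.63 × 6.54×10^12 = 6.04×10^5 W.

Q ≈ 6.04×10^5 W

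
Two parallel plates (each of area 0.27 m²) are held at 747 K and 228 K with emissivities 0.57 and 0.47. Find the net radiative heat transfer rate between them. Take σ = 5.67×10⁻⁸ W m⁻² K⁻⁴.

For two large parallel gray plates, q = σ(T₁⁴ − T₂⁴) / (1/ε₁ + 1/ε₂ − 1).
1/ε₁ + 1/ε₂ − 1 = 1/0.57 + 1/0.47 − 1 = 2.882.
T₁⁴ − T₂⁴ = 3.11×10^11 − 2.70×10^9 = 3.09×10^11 K⁴.
q = 5.67×10⁻⁸ × 3.09×10^11 / 2.882 = 6070 W/m².
Q = q·A = 6070 × 0.27 = 1640 W.

Q ≈ 1640 W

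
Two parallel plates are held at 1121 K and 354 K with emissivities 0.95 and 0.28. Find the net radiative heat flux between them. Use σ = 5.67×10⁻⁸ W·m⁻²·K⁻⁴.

For two large parallel gray plates, q = σ(T₁⁴ − T₂⁴) / (1/ε₁ + 1/ε₂ − 1).
1/ε₁ + 1/ε₂ − 1 = 1/0.95 + 1/0.28 − 1 = 3.624.
T₁⁴ − T₂⁴ = 1.58×10^12 − 1.57×10^10 = 1.56×10^12 K⁴.
q = 5.67×10⁻⁸ × 1.56×10^12 / 3.624 = 24500 W/m².

q ≈ 24500 W/m²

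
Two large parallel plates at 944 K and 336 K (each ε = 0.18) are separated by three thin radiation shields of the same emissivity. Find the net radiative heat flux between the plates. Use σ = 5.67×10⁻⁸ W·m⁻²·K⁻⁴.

Each of the 4 gaps contributes resistance (2/ε − 1) = 2/0.18 − 1 = 10.11; total = 40.44.
q = σ(T₁⁴ − T₂⁴) / 40.44 = 5.67×10⁻⁸ × 7.81×10^11 / 40.44 = 1100 W/m².

q ≈ 1100 W/m²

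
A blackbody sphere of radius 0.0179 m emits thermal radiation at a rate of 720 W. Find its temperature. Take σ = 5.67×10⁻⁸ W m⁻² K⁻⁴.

T ≈ 1330 K

A = 4πr² = 4π × (0.0179)² = 4.03×10^-3 m².
From P = σAT⁴, T = (P / σA)^(1/4) = (720 / (5.67×10⁻⁸ × 4.03×10^-3))^(1/4).
T = (3.15×10^12)^(1/4) = 1330 K.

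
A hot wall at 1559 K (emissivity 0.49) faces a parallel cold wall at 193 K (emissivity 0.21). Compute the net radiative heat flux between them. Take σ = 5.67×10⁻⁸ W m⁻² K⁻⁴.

For two large parallel gray plates, q = σ(T₁⁴ − T₂⁴) / (1/ε₁ + 1/ε₂ − 1).
1/ε₁ + 1/ε₂ − 1 = 1/0.49 + 1/0.21 − 1 = 5.803.
T₁⁴ − T₂⁴ = 5.91×10^12 − 1.39×10^9 = 5.91×10^12 K⁴.
q = 5.67×10⁻⁸ × 5.91×10^12 / 5.803 = 57700 W/m².

q ≈ 57700 W/m²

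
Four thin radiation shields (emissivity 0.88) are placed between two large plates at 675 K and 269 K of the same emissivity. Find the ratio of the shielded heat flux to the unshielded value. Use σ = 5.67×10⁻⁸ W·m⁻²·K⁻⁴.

With N identical shields there are N+1 = 5 gaps in series, each with the same radiative resistance, so the flux falls to 1/(N+1) of its unshielded value.

ratio ≈ 0.200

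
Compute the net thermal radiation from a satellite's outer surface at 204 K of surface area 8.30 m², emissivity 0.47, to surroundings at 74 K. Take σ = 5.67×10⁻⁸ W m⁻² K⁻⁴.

Q = εσA(T⁴ − T_s⁴). T⁴ − T_s⁴ = (204)⁴ − (74)⁴ = 1.73×10^9 − 3.00×10^7 = 1.70×10^9 K⁴.
Q = 0.47 × 5.67×10⁻⁸ × 8.30 × 1.70×10^9 = 376 W.

Q ≈ 376 W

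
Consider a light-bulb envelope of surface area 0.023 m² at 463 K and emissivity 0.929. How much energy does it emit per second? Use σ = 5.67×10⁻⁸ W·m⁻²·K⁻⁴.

P ≈ 55.7 W

P = εσAT⁴ = 0.929 × 5.67×10⁻⁸ × 0.0230 × (463)⁴ = 0.929 × 5.67×10⁻⁸ × 0.0230 × 4.60×10^10.
P = 55.7 W.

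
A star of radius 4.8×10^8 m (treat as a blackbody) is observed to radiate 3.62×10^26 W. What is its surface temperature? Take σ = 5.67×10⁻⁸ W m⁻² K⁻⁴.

T ≈ 6850 K

A = 4πr² = 4π × (4.8×10^8)² = 2.90×10^18 m².
From P = σAT⁴, T = (P / σA)^(1/4) = (3.62×10^26 / (5.67×10⁻⁸ × 2.90×10^18))^(1/4).
T = (2.21×10^15)^(1/4) = 6850 K.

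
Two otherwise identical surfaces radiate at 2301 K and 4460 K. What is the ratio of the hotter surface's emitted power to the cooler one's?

P ∝ T⁴, so the ratio is (4460/2301)⁴ = (1.938)⁴ = 14.1.

ratio ≈ 14.1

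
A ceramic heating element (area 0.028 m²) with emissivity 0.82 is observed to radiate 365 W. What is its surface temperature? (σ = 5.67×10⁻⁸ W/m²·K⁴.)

From P = εσAT⁴, T = (P / εσA)^(1/4) = (365 / (0.82 × 5.67×10⁻⁸ × 0.0280))^(1/4).
T = (2.80×10^11)^(1/4) = 728 K.

T ≈ 728 K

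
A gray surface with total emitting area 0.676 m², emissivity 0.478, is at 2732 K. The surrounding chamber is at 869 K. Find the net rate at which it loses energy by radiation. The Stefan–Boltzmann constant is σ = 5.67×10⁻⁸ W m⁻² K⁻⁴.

Q = εσA(T⁴ − T_s⁴). T⁴ − T_s⁴ = (2732)⁴ − (869)⁴ = 5.57×10^13 − 5.70×10^11 = 5.51×10^13 K⁴.
Q = 0.478 × 5.67×10⁻⁸ × 0.676 × 5.51×10^13 = 1.01×10^6 W.

Q ≈ 1.01×10^6 W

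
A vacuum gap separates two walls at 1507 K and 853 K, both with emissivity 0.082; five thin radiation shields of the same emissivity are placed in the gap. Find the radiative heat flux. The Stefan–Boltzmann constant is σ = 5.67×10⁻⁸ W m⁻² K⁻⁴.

q ≈ 1870 W/m²

Each of the 6 gaps contributes resistance (2/ε − 1) = 2/0.082 − 1 = 23.39; total = 140.3.
q = σ(T₁⁴ − T₂⁴) / 140.3 = 5.67×10⁻⁸ × 4.63×10^12 / 140.3 = 1870 W/m².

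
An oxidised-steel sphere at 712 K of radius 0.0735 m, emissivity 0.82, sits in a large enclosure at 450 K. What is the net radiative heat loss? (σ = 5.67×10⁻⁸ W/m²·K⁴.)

Q ≈ 682 W

A = 4πr² = 4π × (0.0735)² = 0.0679 m².
Q = εσA(T⁴ − T_s⁴). T⁴ − T_s⁴ = (712)⁴ − (450)⁴ = 2.57×10^11 − 4.10×10^10 = 2.16×10^11 K⁴.
Q = 0.82 × 5.67×10⁻⁸ × 0.0679 × 2.16×10^11 = 682 W.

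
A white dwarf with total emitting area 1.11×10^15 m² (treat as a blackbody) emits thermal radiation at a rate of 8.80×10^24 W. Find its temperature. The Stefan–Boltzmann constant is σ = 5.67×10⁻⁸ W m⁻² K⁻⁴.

T ≈ 19300 K

From P = σAT⁴, T = (P / σA)^(1/4) = (8.80×10^24 / (5.67×10⁻⁸ × 1.11×10^15))^(1/4).
T = (1.40×10^17)^(1/4) = 19300 K.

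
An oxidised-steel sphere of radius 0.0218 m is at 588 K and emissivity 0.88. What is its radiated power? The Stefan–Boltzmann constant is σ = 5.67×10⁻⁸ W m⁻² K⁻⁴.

A = 4πr² = 4π × (0.0218)² = 5.97×10^-3 m².
P = εσAT⁴ = 0.88 × 5.67×10⁻⁸ × 5.97×10^-3 × (588)⁴ = 0.88 × 5.67×10⁻⁸ × 5.97×10^-3 × 1.20×10^11.
P = 35.6 W.

P ≈ 35.6 W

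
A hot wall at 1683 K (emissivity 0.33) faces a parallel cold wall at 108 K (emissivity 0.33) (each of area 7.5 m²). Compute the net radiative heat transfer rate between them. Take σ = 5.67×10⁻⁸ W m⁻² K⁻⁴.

For two large parallel gray plates, q = σ(T₁⁴ − T₂⁴) / (1/ε₁ + 1/ε₂ − 1).
1/ε₁ + 1/ε₂ − 1 = 1/0.33 + 1/0.33 − 1 = 5.061.
T₁⁴ − T₂⁴ = 8.02×10^12 − 1.36×10^8 = 8.02×10^12 K⁴.
q = 5.67×10⁻⁸ × 8.02×10^12 / 5.061 = 89900 W/m².
Q = q·A = 89900 × 7.5 = 6.74×10^5 W.

Q ≈ 6.74×10^5 W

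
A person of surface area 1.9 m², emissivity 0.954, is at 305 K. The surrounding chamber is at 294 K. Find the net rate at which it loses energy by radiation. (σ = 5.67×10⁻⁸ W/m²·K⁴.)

Q ≈ 122 W

Q = εσA(T⁴ − T_s⁴). T⁴ − T_s⁴ = (305)⁴ − (294)⁴ = 8.65×10^9 − 7.47×10^9 = 1.18×10^9 K⁴.
Q = 0.954 × 5.67×10⁻⁸ × 1.90 × 1.18×10^9 = 122 W.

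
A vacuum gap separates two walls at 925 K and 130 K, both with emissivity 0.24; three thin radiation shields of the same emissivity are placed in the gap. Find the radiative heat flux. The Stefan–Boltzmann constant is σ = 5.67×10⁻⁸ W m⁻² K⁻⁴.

q ≈ 1410 W/m²

Each of the 4 gaps contributes resistance (2/ε − 1) = 2/0.24 − 1 = 7.333; total = 29.33.
q = σ(T₁⁴ − T₂⁴) / 29.33 = 5.67×10⁻⁸ × 7.32×10^11 / 29.33 = 1410 W/m².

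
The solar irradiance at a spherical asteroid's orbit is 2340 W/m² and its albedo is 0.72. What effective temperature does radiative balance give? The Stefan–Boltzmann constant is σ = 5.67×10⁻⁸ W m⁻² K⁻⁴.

Power absorbed = (1−a)S·πR²; power emitted = 4πR²σT⁴. Equating and cancelling πR²:
T = ((1−a)S / 4σ)^(1/4) = (655 / (4 × 5.67×10⁻⁸))^(1/4) = (2.89×10^9)^(1/4).
T = 232 K.

T ≈ 232 K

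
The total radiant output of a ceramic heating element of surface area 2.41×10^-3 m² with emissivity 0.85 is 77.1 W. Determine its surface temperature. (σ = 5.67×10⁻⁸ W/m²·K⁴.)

T ≈ 903 K

From P = εσAT⁴, T = (P / εσA)^(1/4) = (77.1 / (0.85 × 5.67×10⁻⁸ × 2.41×10^-3))^(1/4).
T = (6.64×10^11)^(1/4) = 903 K.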